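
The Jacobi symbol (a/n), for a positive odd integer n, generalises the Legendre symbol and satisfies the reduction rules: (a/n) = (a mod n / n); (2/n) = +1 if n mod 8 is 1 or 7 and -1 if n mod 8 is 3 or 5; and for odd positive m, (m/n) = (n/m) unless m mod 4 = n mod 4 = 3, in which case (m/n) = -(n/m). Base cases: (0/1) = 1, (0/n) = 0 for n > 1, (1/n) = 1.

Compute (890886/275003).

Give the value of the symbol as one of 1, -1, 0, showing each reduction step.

(890886/275003) = (65877/275003)   [reduce mod 275003]
reciprocity: (65877/275003) = +1·(275003/65877) since 65877 mod 4 = 1, 275003 mod 4 = 3; sign now +1
(275003/65877) = (11495/65877)   [reduce mod 65877]
reciprocity: (11495/65877) = +1·(65877/11495) since 11495 mod 4 = 3, 65877 mod 4 = 1; sign now +1
(65877/11495) = (8402/11495)   [reduce mod 11495]
8402 = 2^1·4201; (2/11495) = +1 since 11495 mod 8 = 7, so (8402/11495) = (+1)^1·(4201/11495); sign now +1
reciprocity: (4201/11495) = +1·(11495/4201) since 4201 mod 4 = 1, 11495 mod 4 = 3; sign now +1
(11495/4201) = (3093/4201)   [reduce mod 4201]
reciprocity: (3093/4201) = +1·(4201/3093) since 3093 mod 4 = 1, 4201 mod 4 = 1; sign now +1
(4201/3093) = (1108/3093)   [reduce mod 3093]
1108 = 2^2·277; (2/3093) = -1 since 3093 mod 8 = 5, so (1108/3093) = (-1)^2·(277/3093); sign now +1
reciprocity: (277/3093) = +1·(3093/277) since 277 mod 4 = 1, 3093 mod 4 = 1; sign now +1
(3093/277) = (46/277)   [reduce mod 277]
46 = 2^1·23; (2/277) = -1 since 277 mod 8 = 5, so (46/277) = (-1)^1·(23/277); sign now -1
reciprocity: (23/277) = +1·(277/23) since 23 mod 4 = 3, 277 mod 4 = 1; sign now -1
(277/23) = (1/23)   [reduce mod 23]
(1/23) = 1; final value = sign = -1

-1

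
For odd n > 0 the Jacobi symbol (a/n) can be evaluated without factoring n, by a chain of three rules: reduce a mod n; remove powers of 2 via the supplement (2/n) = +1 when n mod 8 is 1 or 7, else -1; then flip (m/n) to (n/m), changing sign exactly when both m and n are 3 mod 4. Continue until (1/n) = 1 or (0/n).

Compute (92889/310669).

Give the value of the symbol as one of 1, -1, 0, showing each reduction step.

flip (92889/310669) -> (310669/92889): both odd, 92889 mod 4 = 1, 310669 mod 4 = 1, so the flip contributes +1; sign now +1
(310669/92889): 310669 mod 92889 = 32002, so (310669/92889) = (32002/92889)
factor out 2^1: 32002 = 2^1·16001; with 92889 mod 8 = 1, (2/92889) = +1; sign now +1; continue with (16001/92889)
flip (16001/92889) -> (92889/16001): both odd, 16001 mod 4 = 1, 92889 mod 4 = 1, so the flip contributes +1; sign now +1
(92889/16001): 92889 mod 16001 = 12884, so (92889/16001) = (12884/16001)
factor out 2^2: 12884 = 2^2·3221; with 16001 mod 8 = 1, (2/16001) = +1; sign now +1; continue with (3221/16001)
flip (3221/16001) -> (16001/3221): both odd, 3221 mod 4 = 1, 16001 mod 4 = 1, so the flip contributes +1; sign now +1
(16001/3221): 16001 mod 3221 = 3117, so (16001/3221) = (3117/3221)
flip (3117/3221) -> (3221/3117): both odd, 3117 mod 4 = 1, 3221 mod 4 = 1, so the flip contributes +1; sign now +1
(3221/3117): 3221 mod 3117 = 104, so (3221/3117) = (104/3117)
factor out 2^3: 104 = 2^3·13; with 3117 mod 8 = 5, (2/3117) = -1; sign now -1; continue with (13/3117)
flip (13/3117) -> (3117/13): both odd, 13 mod 4 = 1, 3117 mod 4 = 1, so the flip contributes +1; sign now -1
(3117/13): 3117 mod 13 = 10, so (3117/13) = (10/13)
factor out 2^1: 10 = 2^1·5; with 13 mod 8 = 5, (2/13) = -1; sign now +1; continue with (5/13)
flip (5/13) -> (13/5): both odd, 5 mod 4 = 1, 13 mod 4 = 1, so the flip contributes +1; sign now +1
(13/5): 13 mod 5 = 3, so (13/5) = (3/5)
flip (3/5) -> (5/3): both odd, 3 mod 4 = 3, 5 mod 4 = 1, so the flip contributes +1; sign now +1
(5/3): 5 mod 3 = 2, so (5/3) = (2/3)
factor out 2^1: 2 = 2^1·1; with 3 mod 8 = 3, (2/3) = -1; sign now -1; continue with (1/3)
reached (1/3) = 1, so the symbol is -1

-1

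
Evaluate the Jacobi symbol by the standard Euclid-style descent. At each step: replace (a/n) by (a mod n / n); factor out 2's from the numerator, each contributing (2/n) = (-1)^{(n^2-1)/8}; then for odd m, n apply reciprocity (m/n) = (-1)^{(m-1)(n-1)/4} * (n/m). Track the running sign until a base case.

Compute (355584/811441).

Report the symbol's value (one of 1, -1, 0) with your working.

355584 = 2^8·1389; (2/811441) = +1 since 811441 mod 8 = 1, so (355584/811441) = (+1)^8·(1389/811441); sign now +1
reciprocity: (1389/811441) = +1·(811441/1389) since 1389 mod 4 = 1, 811441 mod 4 = 1; sign now +1
(811441/1389) = (265/1389)   [reduce mod 1389]
reciprocity: (265/1389) = +1·(1389/265) since 265 mod 4 = 1, 1389 mod 4 = 1; sign now +1
(1389/265) = (64/265)   [reduce mod 265]
64 = 2^6·1; (2/265) = +1 since 265 mod 8 = 1, so (64/265) = (+1)^6·(1/265); sign now +1
(1/265) = 1; final value = sign = +1

1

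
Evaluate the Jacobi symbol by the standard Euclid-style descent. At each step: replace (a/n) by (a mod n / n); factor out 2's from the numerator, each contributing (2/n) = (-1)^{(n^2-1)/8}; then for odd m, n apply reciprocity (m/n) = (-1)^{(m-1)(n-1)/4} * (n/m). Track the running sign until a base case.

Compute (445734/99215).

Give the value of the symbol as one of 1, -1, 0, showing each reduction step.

(445734/99215) = (48874/99215)   [reduce mod 99215]
48874 = 2^1·24437; (2/99215) = +1 since 99215 mod 8 = 7, so (48874/99215) = (+1)^1·(24437/99215); sign now +1
reciprocity: (24437/99215) = +1·(99215/24437) since 24437 mod 4 = 1, 99215 mod 4 = 3; sign now +1
(99215/24437) = (1467/24437)   [reduce mod 24437]
reciprocity: (1467/24437) = +1·(24437/1467) since 1467 mod 4 = 3, 24437 mod 4 = 1; sign now +1
(24437/1467) = (965/1467)   [reduce mod 1467]
reciprocity: (965/1467) = +1·(1467/965) since 965 mod 4 = 1, 1467 mod 4 = 3; sign now +1
(1467/965) = (502/965)   [reduce mod 965]
502 = 2^1·251; (2/965) = -1 since 965 mod 8 = 5, so (502/965) = (-1)^1·(251/965); sign now -1
reciprocity: (251/965) = +1·(965/251) since 251 mod 4 = 3, 965 mod 4 = 1; sign now -1
(965/251) = (212/251)   [reduce mod 251]
212 = 2^2·53; (2/251) = -1 since 251 mod 8 = 3, so (212/251) = (-1)^2·(53/251); sign now -1
reciprocity: (53/251) = +1·(251/53) since 53 mod 4 = 1, 251 mod 4 = 3; sign now -1
(251/53) = (39/53)   [reduce mod 53]
reciprocity: (39/53) = +1·(53/39) since 39 mod 4 = 3, 53 mod 4 = 1; sign now -1
(53/39) = (14/39)   [reduce mod 39]
14 = 2^1·7; (2/39) = +1 since 39 mod 8 = 7, so (14/39) = (+1)^1·(7/39); sign now -1
reciprocity: (7/39) = -1·(39/7) since 7 mod 4 = 3, 39 mod 4 = 3; sign now +1
(39/7) = (4/7)   [reduce mod 7]
4 = 2^2·1; (2/7) = +1 since 7 mod 8 = 7, so (4/7) = (+1)^2·(1/7); sign now +1
(1/7) = 1; final value = sign = +1

1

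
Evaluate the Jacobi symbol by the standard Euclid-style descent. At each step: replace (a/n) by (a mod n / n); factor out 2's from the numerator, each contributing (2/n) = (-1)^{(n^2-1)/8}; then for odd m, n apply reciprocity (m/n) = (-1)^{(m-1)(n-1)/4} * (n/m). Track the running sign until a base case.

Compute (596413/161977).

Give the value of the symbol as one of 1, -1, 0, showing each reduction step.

(596413/161977): 596413 mod 161977 = 110482, so (596413/161977) = (110482/161977)
factor out 2^1: 110482 = 2^1·55241; with 161977 mod 8 = 1, (2/161977) = +1; sign now +1; continue with (55241/161977)
flip (55241/161977) -> (161977/55241): both odd, 55241 mod 4 = 1, 161977 mod 4 = 1, so the flip contributes +1; sign now +1
(161977/55241): 161977 mod 55241 = 51495, so (161977/55241) = (51495/55241)
flip (51495/55241) -> (55241/51495): both odd, 51495 mod 4 = 3, 55241 mod 4 = 1, so the flip contributes +1; sign now +1
(55241/51495): 55241 mod 51495 = 3746, so (55241/51495) = (3746/51495)
factor out 2^1: 3746 = 2^1·1873; with 51495 mod 8 = 7, (2/51495) = +1; sign now +1; continue with (1873/51495)
flip (1873/51495) -> (51495/1873): both odd, 1873 mod 4 = 1, 51495 mod 4 = 3, so the flip contributes +1; sign now +1
(51495/1873): 51495 mod 1873 = 924, so (51495/1873) = (924/1873)
factor out 2^2: 924 = 2^2·231; with 1873 mod 8 = 1, (2/1873) = +1; sign now +1; continue with (231/1873)
flip (231/1873) -> (1873/231): both odd, 231 mod 4 = 3, 1873 mod 4 = 1, so the flip contributes +1; sign now +1
(1873/231): 1873 mod 231 = 25, so (1873/231) = (25/231)
flip (25/231) -> (231/25): both odd, 25 mod 4 = 1, 231 mod 4 = 3, so the flip contributes +1; sign now +1
(231/25): 231 mod 25 = 6, so (231/25) = (6/25)
factor out 2^1: 6 = 2^1·3; with 25 mod 8 = 1, (2/25) = +1; sign now +1; continue with (3/25)
flip (3/25) -> (25/3): both odd, 3 mod 4 = 3, 25 mod 4 = 1, so the flip contributes +1; sign now +1
(25/3): 25 mod 3 = 1, so (25/3) = (1/3)
reached (1/3) = 1, so the symbol is +1

1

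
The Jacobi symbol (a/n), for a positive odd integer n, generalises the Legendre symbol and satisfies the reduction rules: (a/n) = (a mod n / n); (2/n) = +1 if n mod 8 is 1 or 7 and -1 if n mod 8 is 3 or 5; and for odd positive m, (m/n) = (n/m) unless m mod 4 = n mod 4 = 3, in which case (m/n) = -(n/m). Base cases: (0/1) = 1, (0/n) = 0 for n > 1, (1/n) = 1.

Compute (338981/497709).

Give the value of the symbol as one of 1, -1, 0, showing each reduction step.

1

flip (338981/497709) -> (497709/338981): both odd, 338981 mod 4 = 1, 497709 mod 4 = 1, so the flip contributes +1; sign now +1
(497709/338981): 497709 mod 338981 = 158728, so (497709/338981) = (158728/338981)
factor out 2^3: 158728 = 2^3·19841; with 338981 mod 8 = 5, (2/338981) = -1; sign now -1; continue with (19841/338981)
flip (19841/338981) -> (338981/19841): both odd, 19841 mod 4 = 1, 338981 mod 4 = 1, so the flip contributes +1; sign now -1
(338981/19841): 338981 mod 19841 = 1684, so (338981/19841) = (1684/19841)
factor out 2^2: 1684 = 2^2·421; with 19841 mod 8 = 1, (2/19841) = +1; sign now -1; continue with (421/19841)
flip (421/19841) -> (19841/421): both odd, 421 mod 4 = 1, 19841 mod 4 = 1, so the flip contributes +1; sign now -1
(19841/421): 19841 mod 421 = 54, so (19841/421) = (54/421)
factor out 2^1: 54 = 2^1·27; with 421 mod 8 = 5, (2/421) = -1; sign now +1; continue with (27/421)
flip (27/421) -> (421/27): both odd, 27 mod 4 = 3, 421 mod 4 = 1, so the flip contributes +1; sign now +1
(421/27): 421 mod 27 = 16, so (421/27) = (16/27)
factor out 2^4: 16 = 2^4·1; with 27 mod 8 = 3, (2/27) = -1; sign now +1; continue with (1/27)
reached (1/27) = 1, so the symbol is +1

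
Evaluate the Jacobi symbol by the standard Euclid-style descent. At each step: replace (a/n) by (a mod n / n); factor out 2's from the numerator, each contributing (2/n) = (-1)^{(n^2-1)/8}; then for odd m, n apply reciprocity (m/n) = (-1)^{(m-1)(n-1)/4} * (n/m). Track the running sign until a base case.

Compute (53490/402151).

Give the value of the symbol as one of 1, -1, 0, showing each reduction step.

53490 = 2^1·26745; (2/402151) = +1 since 402151 mod 8 = 7, so (53490/402151) = (+1)^1·(26745/402151); sign now +1
reciprocity: (26745/402151) = +1·(402151/26745) since 26745 mod 4 = 1, 402151 mod 4 = 3; sign now +1
(402151/26745) = (976/26745)   [reduce mod 26745]
976 = 2^4·61; (2/26745) = +1 since 26745 mod 8 = 1, so (976/26745) = (+1)^4·(61/26745); sign now +1
reciprocity: (61/26745) = +1·(26745/61) since 61 mod 4 = 1, 26745 mod 4 = 1; sign now +1
(26745/61) = (27/61)   [reduce mod 61]
reciprocity: (27/61) = +1·(61/27) since 27 mod 4 = 3, 61 mod 4 = 1; sign now +1
(61/27) = (7/27)   [reduce mod 27]
reciprocity: (7/27) = -1·(27/7) since 7 mod 4 = 3, 27 mod 4 = 3; sign now -1
(27/7) = (6/7)   [reduce mod 7]
6 = 2^1·3; (2/7) = +1 since 7 mod 8 = 7, so (6/7) = (+1)^1·(3/7); sign now -1
reciprocity: (3/7) = -1·(7/3) since 3 mod 4 = 3, 7 mod 4 = 3; sign now +1
(7/3) = (1/3)   [reduce mod 3]
(1/3) = 1; final value = sign = +1

1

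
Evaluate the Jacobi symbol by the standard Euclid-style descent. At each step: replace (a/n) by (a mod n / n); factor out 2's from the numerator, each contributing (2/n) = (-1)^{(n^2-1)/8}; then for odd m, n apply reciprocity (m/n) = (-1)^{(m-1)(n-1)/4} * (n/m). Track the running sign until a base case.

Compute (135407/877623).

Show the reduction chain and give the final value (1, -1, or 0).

-1

reciprocity: (135407/877623) = -1·(877623/135407) since 135407 mod 4 = 3, 877623 mod 4 = 3; sign now -1
(877623/135407) = (65181/135407)   [reduce mod 135407]
reciprocity: (65181/135407) = +1·(135407/65181) since 65181 mod 4 = 1, 135407 mod 4 = 3; sign now -1
(135407/65181) = (5045/65181)   [reduce mod 65181]
reciprocity: (5045/65181) = +1·(65181/5045) since 5045 mod 4 = 1, 65181 mod 4 = 1; sign now -1
(65181/5045) = (4641/5045)   [reduce mod 5045]
reciprocity: (4641/5045) = +1·(5045/4641) since 4641 mod 4 = 1, 5045 mod 4 = 1; sign now -1
(5045/4641) = (404/4641)   [reduce mod 4641]
404 = 2^2·101; (2/4641) = +1 since 4641 mod 8 = 1, so (404/4641) = (+1)^2·(101/4641); sign now -1
reciprocity: (101/4641) = +1·(4641/101) since 101 mod 4 = 1, 4641 mod 4 = 1; sign now -1
(4641/101) = (96/101)   [reduce mod 101]
96 = 2^5·3; (2/101) = -1 since 101 mod 8 = 5, so (96/101) = (-1)^5·(3/101); sign now +1
reciprocity: (3/101) = +1·(101/3) since 3 mod 4 = 3, 101 mod 4 = 1; sign now +1
(101/3) = (2/3)   [reduce mod 3]
2 = 2^1·1; (2/3) = -1 since 3 mod 8 = 3, so (2/3) = (-1)^1·(1/3); sign now -1
(1/3) = 1; final value = sign = -1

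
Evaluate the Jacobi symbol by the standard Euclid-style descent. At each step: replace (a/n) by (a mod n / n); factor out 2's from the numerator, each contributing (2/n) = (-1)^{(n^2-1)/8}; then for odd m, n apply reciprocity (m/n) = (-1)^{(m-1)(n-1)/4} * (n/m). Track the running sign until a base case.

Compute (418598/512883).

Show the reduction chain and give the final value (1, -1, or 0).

-1

418598 = 2^1·209299; (2/512883) = -1 since 512883 mod 8 = 3, so (418598/512883) = (-1)^1·(209299/512883); sign now -1
reciprocity: (209299/512883) = -1·(512883/209299) since 209299 mod 4 = 3, 512883 mod 4 = 3; sign now +1
(512883/209299) = (94285/209299)   [reduce mod 209299]
reciprocity: (94285/209299) = +1·(209299/94285) since 94285 mod 4 = 1, 209299 mod 4 = 3; sign now +1
(209299/94285) = (20729/94285)   [reduce mod 94285]
reciprocity: (20729/94285) = +1·(94285/20729) since 20729 mod 4 = 1, 94285 mod 4 = 1; sign now +1
(94285/20729) = (11369/20729)   [reduce mod 20729]
reciprocity: (11369/20729) = +1·(20729/11369) since 11369 mod 4 = 1, 20729 mod 4 = 1; sign now +1
(20729/11369) = (9360/11369)   [reduce mod 11369]
9360 = 2^4·585; (2/11369) = +1 since 11369 mod 8 = 1, so (9360/11369) = (+1)^4·(585/11369); sign now +1
reciprocity: (585/11369) = +1·(11369/585) since 585 mod 4 = 1, 11369 mod 4 = 1; sign now +1
(11369/585) = (254/585)   [reduce mod 585]
254 = 2^1·127; (2/585) = +1 since 585 mod 8 = 1, so (254/585) = (+1)^1·(127/585); sign now +1
reciprocity: (127/585) = +1·(585/127) since 127 mod 4 = 3, 585 mod 4 = 1; sign now +1
(585/127) = (77/127)   [reduce mod 127]
reciprocity: (77/127) = +1·(127/77) since 77 mod 4 = 1, 127 mod 4 = 3; sign now +1
(127/77) = (50/77)   [reduce mod 77]
50 = 2^1·25; (2/77) = -1 since 77 mod 8 = 5, so (50/77) = (-1)^1·(25/77); sign now -1
reciprocity: (25/77) = +1·(77/25) since 25 mod 4 = 1, 77 mod 4 = 1; sign now -1
(77/25) = (2/25)   [reduce mod 25]
2 = 2^1·1; (2/25) = +1 since 25 mod 8 = 1, so (2/25) = (+1)^1·(1/25); sign now -1
(1/25) = 1; final value = sign = -1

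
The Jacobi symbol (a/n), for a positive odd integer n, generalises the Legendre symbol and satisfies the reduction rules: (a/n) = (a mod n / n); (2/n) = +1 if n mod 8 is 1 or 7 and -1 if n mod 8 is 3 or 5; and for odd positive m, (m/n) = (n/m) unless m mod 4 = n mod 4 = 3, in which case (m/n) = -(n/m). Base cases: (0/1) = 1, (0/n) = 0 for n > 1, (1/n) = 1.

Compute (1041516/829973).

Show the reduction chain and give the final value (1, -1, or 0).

(1041516/829973) = (211543/829973)   [reduce mod 829973]
reciprocity: (211543/829973) = +1·(829973/211543) since 211543 mod 4 = 3, 829973 mod 4 = 1; sign now +1
(829973/211543) = (195344/211543)   [reduce mod 211543]
195344 = 2^4·12209; (2/211543) = +1 since 211543 mod 8 = 7, so (195344/211543) = (+1)^4·(12209/211543); sign now +1
reciprocity: (12209/211543) = +1·(211543/12209) since 12209 mod 4 = 1, 211543 mod 4 = 3; sign now +1
(211543/12209) = (3990/12209)   [reduce mod 12209]
3990 = 2^1·1995; (2/12209) = +1 since 12209 mod 8 = 1, so (3990/12209) = (+1)^1·(1995/12209); sign now +1
reciprocity: (1995/12209) = +1·(12209/1995) since 1995 mod 4 = 3, 12209 mod 4 = 1; sign now +1
(12209/1995) = (239/1995)   [reduce mod 1995]
reciprocity: (239/1995) = -1·(1995/239) since 239 mod 4 = 3, 1995 mod 4 = 3; sign now -1
(1995/239) = (83/239)   [reduce mod 239]
reciprocity: (83/239) = -1·(239/83) since 83 mod 4 = 3, 239 mod 4 = 3; sign now +1
(239/83) = (73/83)   [reduce mod 83]
reciprocity: (73/83) = +1·(83/73) since 73 mod 4 = 1, 83 mod 4 = 3; sign now +1
(83/73) = (10/73)   [reduce mod 73]
10 = 2^1·5; (2/73) = +1 since 73 mod 8 = 1, so (10/73) = (+1)^1·(5/73); sign now +1
reciprocity: (5/73) = +1·(73/5) since 5 mod 4 = 1, 73 mod 4 = 1; sign now +1
(73/5) = (3/5)   [reduce mod 5]
reciprocity: (3/5) = +1·(5/3) since 3 mod 4 = 3, 5 mod 4 = 1; sign now +1
(5/3) = (2/3)   [reduce mod 3]
2 = 2^1·1; (2/3) = -1 since 3 mod 8 = 3, so (2/3) = (-1)^1·(1/3); sign now -1
(1/3) = 1; final value = sign = -1

-1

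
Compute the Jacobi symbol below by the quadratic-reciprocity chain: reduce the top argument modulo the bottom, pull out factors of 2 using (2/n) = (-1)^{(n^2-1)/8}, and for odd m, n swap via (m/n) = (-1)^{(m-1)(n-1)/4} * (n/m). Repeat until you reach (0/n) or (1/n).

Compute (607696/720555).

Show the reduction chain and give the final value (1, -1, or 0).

1

607696 = 2^4·37981; (2/720555) = -1 since 720555 mod 8 = 3, so (607696/720555) = (-1)^4·(37981/720555); sign now +1
reciprocity: (37981/720555) = +1·(720555/37981) since 37981 mod 4 = 1, 720555 mod 4 = 3; sign now +1
(720555/37981) = (36897/37981)   [reduce mod 37981]
reciprocity: (36897/37981) = +1·(37981/36897) since 36897 mod 4 = 1, 37981 mod 4 = 1; sign now +1
(37981/36897) = (1084/36897)   [reduce mod 36897]
1084 = 2^2·271; (2/36897) = +1 since 36897 mod 8 = 1, so (1084/36897) = (+1)^2·(271/36897); sign now +1
reciprocity: (271/36897) = +1·(36897/271) since 271 mod 4 = 3, 36897 mod 4 = 1; sign now +1
(36897/271) = (41/271)   [reduce mod 271]
reciprocity: (41/271) = +1·(271/41) since 41 mod 4 = 1, 271 mod 4 = 3; sign now +1
(271/41) = (25/41)   [reduce mod 41]
reciprocity: (25/41) = +1·(41/25) since 25 mod 4 = 1, 41 mod 4 = 1; sign now +1
(41/25) = (16/25)   [reduce mod 25]
16 = 2^4·1; (2/25) = +1 since 25 mod 8 = 1, so (16/25) = (+1)^4·(1/25); sign now +1
(1/25) = 1; final value = sign = +1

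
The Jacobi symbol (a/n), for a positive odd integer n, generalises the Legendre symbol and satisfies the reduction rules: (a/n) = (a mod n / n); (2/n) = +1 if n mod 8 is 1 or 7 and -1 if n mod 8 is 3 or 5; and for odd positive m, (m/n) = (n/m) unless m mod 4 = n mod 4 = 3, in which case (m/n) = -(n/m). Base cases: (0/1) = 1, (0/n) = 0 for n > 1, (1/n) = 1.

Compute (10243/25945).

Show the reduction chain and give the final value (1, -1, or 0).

1

reciprocity: (10243/25945) = +1·(25945/10243) since 10243 mod 4 = 3, 25945 mod 4 = 1; sign now +1
(25945/10243) = (5459/10243)   [reduce mod 10243]
reciprocity: (5459/10243) = -1·(10243/5459) since 5459 mod 4 = 3, 10243 mod 4 = 3; sign now -1
(10243/5459) = (4784/5459)   [reduce mod 5459]
4784 = 2^4·299; (2/5459) = -1 since 5459 mod 8 = 3, so (4784/5459) = (-1)^4·(299/5459); sign now -1
reciprocity: (299/5459) = -1·(5459/299) since 299 mod 4 = 3, 5459 mod 4 = 3; sign now +1
(5459/299) = (77/299)   [reduce mod 299]
reciprocity: (77/299) = +1·(299/77) since 77 mod 4 = 1, 299 mod 4 = 3; sign now +1
(299/77) = (68/77)   [reduce mod 77]
68 = 2^2·17; (2/77) = -1 since 77 mod 8 = 5, so (68/77) = (-1)^2·(17/77); sign now +1
reciprocity: (17/77) = +1·(77/17) since 17 mod 4 = 1, 77 mod 4 = 1; sign now +1
(77/17) = (9/17)   [reduce mod 17]
reciprocity: (9/17) = +1·(17/9) since 9 mod 4 = 1, 17 mod 4 = 1; sign now +1
(17/9) = (8/9)   [reduce mod 9]
8 = 2^3·1; (2/9) = +1 since 9 mod 8 = 1, so (8/9) = (+1)^3·(1/9); sign now +1
(1/9) = 1; final value = sign = +1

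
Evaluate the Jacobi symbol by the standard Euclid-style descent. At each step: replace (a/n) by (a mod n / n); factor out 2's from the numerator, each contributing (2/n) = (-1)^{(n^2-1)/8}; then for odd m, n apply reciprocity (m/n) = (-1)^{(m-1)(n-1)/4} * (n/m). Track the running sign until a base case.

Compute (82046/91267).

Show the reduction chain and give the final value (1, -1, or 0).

82046 = 2^1·41023; (2/91267) = -1 since 91267 mod 8 = 3, so (82046/91267) = (-1)^1·(41023/91267); sign now -1
reciprocity: (41023/91267) = -1·(91267/41023) since 41023 mod 4 = 3, 91267 mod 4 = 3; sign now +1
(91267/41023) = (9221/41023)   [reduce mod 41023]
reciprocity: (9221/41023) = +1·(41023/9221) since 9221 mod 4 = 1, 41023 mod 4 = 3; sign now +1
(41023/9221) = (4139/9221)   [reduce mod 9221]
reciprocity: (4139/9221) = +1·(9221/4139) since 4139 mod 4 = 3, 9221 mod 4 = 1; sign now +1
(9221/4139) = (943/4139)   [reduce mod 4139]
reciprocity: (943/4139) = -1·(4139/943) since 943 mod 4 = 3, 4139 mod 4 = 3; sign now -1
(4139/943) = (367/943)   [reduce mod 943]
reciprocity: (367/943) = -1·(943/367) since 367 mod 4 = 3, 943 mod 4 = 3; sign now +1
(943/367) = (209/367)   [reduce mod 367]
reciprocity: (209/367) = +1·(367/209) since 209 mod 4 = 1, 367 mod 4 = 3; sign now +1
(367/209) = (158/209)   [reduce mod 209]
158 = 2^1·79; (2/209) = +1 since 209 mod 8 = 1, so (158/209) = (+1)^1·(79/209); sign now +1
reciprocity: (79/209) = +1·(209/79) since 79 mod 4 = 3, 209 mod 4 = 1; sign now +1
(209/79) = (51/79)   [reduce mod 79]
reciprocity: (51/79) = -1·(79/51) since 51 mod 4 = 3, 79 mod 4 = 3; sign now -1
(79/51) = (28/51)   [reduce mod 51]
28 = 2^2·7; (2/51) = -1 since 51 mod 8 = 3, so (28/51) = (-1)^2·(7/51); sign now -1
reciprocity: (7/51) = -1·(51/7) since 7 mod 4 = 3, 51 mod 4 = 3; sign now +1
(51/7) = (2/7)   [reduce mod 7]
2 = 2^1·1; (2/7) = +1 since 7 mod 8 = 7, so (2/7) = (+1)^1·(1/7); sign now +1
(1/7) = 1; final value = sign = +1

1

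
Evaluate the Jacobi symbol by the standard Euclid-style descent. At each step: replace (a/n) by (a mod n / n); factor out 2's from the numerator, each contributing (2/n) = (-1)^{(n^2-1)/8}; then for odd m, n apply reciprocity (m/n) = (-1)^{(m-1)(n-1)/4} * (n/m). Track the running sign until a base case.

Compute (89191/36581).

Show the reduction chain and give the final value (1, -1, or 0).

(89191/36581) = (16029/36581)   [reduce mod 36581]
reciprocity: (16029/36581) = +1·(36581/16029) since 16029 mod 4 = 1, 36581 mod 4 = 1; sign now +1
(36581/16029) = (4523/16029)   [reduce mod 16029]
reciprocity: (4523/16029) = +1·(16029/4523) since 4523 mod 4 = 3, 16029 mod 4 = 1; sign now +1
(16029/4523) = (2460/4523)   [reduce mod 4523]
2460 = 2^2·615; (2/4523) = -1 since 4523 mod 8 = 3, so (2460/4523) = (-1)^2·(615/4523); sign now +1
reciprocity: (615/4523) = -1·(4523/615) since 615 mod 4 = 3, 4523 mod 4 = 3; sign now -1
(4523/615) = (218/615)   [reduce mod 615]
218 = 2^1·109; (2/615) = +1 since 615 mod 8 = 7, so (218/615) = (+1)^1·(109/615); sign now -1
reciprocity: (109/615) = +1·(615/109) since 109 mod 4 = 1, 615 mod 4 = 3; sign now -1
(615/109) = (70/109)   [reduce mod 109]
70 = 2^1·35; (2/109) = -1 since 109 mod 8 = 5, so (70/109) = (-1)^1·(35/109); sign now +1
reciprocity: (35/109) = +1·(109/35) since 35 mod 4 = 3, 109 mod 4 = 1; sign now +1
(109/35) = (4/35)   [reduce mod 35]
4 = 2^2·1; (2/35) = -1 since 35 mod 8 = 3, so (4/35) = (-1)^2·(1/35); sign now +1
(1/35) = 1; final value = sign = +1

1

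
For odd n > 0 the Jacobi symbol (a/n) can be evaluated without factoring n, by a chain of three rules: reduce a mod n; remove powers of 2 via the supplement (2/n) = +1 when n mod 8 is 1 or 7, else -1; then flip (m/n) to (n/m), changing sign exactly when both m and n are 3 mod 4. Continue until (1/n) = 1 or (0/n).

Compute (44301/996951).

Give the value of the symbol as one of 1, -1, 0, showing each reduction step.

reciprocity: (44301/996951) = +1·(996951/44301) since 44301 mod 4 = 1, 996951 mod 4 = 3; sign now +1
(996951/44301) = (22329/44301)   [reduce mod 44301]
reciprocity: (22329/44301) = +1·(44301/22329) since 22329 mod 4 = 1, 44301 mod 4 = 1; sign now +1
(44301/22329) = (21972/22329)   [reduce mod 22329]
21972 = 2^2·5493; (2/22329) = +1 since 22329 mod 8 = 1, so (21972/22329) = (+1)^2·(5493/22329); sign now +1
reciprocity: (5493/22329) = +1·(22329/5493) since 5493 mod 4 = 1, 22329 mod 4 = 1; sign now +1
(22329/5493) = (357/5493)   [reduce mod 5493]
reciprocity: (357/5493) = +1·(5493/357) since 357 mod 4 = 1, 5493 mod 4 = 1; sign now +1
(5493/357) = (138/357)   [reduce mod 357]
138 = 2^1·69; (2/357) = -1 since 357 mod 8 = 5, so (138/357) = (-1)^1·(69/357); sign now -1
reciprocity: (69/357) = +1·(357/69) since 69 mod 4 = 1, 357 mod 4 = 1; sign now -1
(357/69) = (12/69)   [reduce mod 69]
12 = 2^2·3; (2/69) = -1 since 69 mod 8 = 5, so (12/69) = (-1)^2·(3/69); sign now -1
reciprocity: (3/69) = +1·(69/3) since 3 mod 4 = 3, 69 mod 4 = 1; sign now -1
(69/3) = (0/3)   [reduce mod 3]
(0/3) = 0   [gcd(a, n) > 1]; final value = 0

0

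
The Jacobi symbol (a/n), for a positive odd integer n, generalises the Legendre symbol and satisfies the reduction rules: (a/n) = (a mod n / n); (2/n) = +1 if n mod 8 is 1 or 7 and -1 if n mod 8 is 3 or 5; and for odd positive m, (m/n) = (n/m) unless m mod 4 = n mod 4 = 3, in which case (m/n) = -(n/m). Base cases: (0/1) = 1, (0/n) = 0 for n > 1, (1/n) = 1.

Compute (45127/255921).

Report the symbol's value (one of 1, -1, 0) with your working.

-1

reciprocity: (45127/255921) = +1·(255921/45127) since 45127 mod 4 = 3, 255921 mod 4 = 1; sign now +1
(255921/45127) = (30286/45127)   [reduce mod 45127]
30286 = 2^1·15143; (2/45127) = +1 since 45127 mod 8 = 7, so (30286/45127) = (+1)^1·(15143/45127); sign now +1
reciprocity: (15143/45127) = -1·(45127/15143) since 15143 mod 4 = 3, 45127 mod 4 = 3; sign now -1
(45127/15143) = (14841/15143)   [reduce mod 15143]
reciprocity: (14841/15143) = +1·(15143/14841) since 14841 mod 4 = 1, 15143 mod 4 = 3; sign now -1
(15143/14841) = (302/14841)   [reduce mod 14841]
302 = 2^1·151; (2/14841) = +1 since 14841 mod 8 = 1, so (302/14841) = (+1)^1·(151/14841); sign now -1
reciprocity: (151/14841) = +1·(14841/151) since 151 mod 4 = 3, 14841 mod 4 = 1; sign now -1
(14841/151) = (43/151)   [reduce mod 151]
reciprocity: (43/151) = -1·(151/43) since 43 mod 4 = 3, 151 mod 4 = 3; sign now +1
(151/43) = (22/43)   [reduce mod 43]
22 = 2^1·11; (2/43) = -1 since 43 mod 8 = 3, so (22/43) = (-1)^1·(11/43); sign now -1
reciprocity: (11/43) = -1·(43/11) since 11 mod 4 = 3, 43 mod 4 = 3; sign now +1
(43/11) = (10/11)   [reduce mod 11]
10 = 2^1·5; (2/11) = -1 since 11 mod 8 = 3, so (10/11) = (-1)^1·(5/11); sign now -1
reciprocity: (5/11) = +1·(11/5) since 5 mod 4 = 1, 11 mod 4 = 3; sign now -1
(11/5) = (1/5)   [reduce mod 5]
(1/5) = 1; final value = sign = -1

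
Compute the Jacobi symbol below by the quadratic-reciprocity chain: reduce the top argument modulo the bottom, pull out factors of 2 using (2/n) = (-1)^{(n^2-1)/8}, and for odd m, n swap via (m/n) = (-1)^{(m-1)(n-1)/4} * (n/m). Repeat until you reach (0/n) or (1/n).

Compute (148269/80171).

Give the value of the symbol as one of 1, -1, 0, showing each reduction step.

(148269/80171): 148269 mod 80171 = 68098, so (148269/80171) = (68098/80171)
factor out 2^1: 68098 = 2^1·34049; with 80171 mod 8 = 3, (2/80171) = -1; sign now -1; continue with (34049/80171)
flip (34049/80171) -> (80171/34049): both odd, 34049 mod 4 = 1, 80171 mod 4 = 3, so the flip contributes +1; sign now -1
(80171/34049): 80171 mod 34049 = 12073, so (80171/34049) = (12073/34049)
flip (12073/34049) -> (34049/12073): both odd, 12073 mod 4 = 1, 34049 mod 4 = 1, so the flip contributes +1; sign now -1
(34049/12073): 34049 mod 12073 = 9903, so (34049/12073) = (9903/12073)
flip (9903/12073) -> (12073/9903): both odd, 9903 mod 4 = 3, 12073 mod 4 = 1, so the flip contributes +1; sign now -1
(12073/9903): 12073 mod 9903 = 2170, so (12073/9903) = (2170/9903)
factor out 2^1: 2170 = 2^1·1085; with 9903 mod 8 = 7, (2/9903) = +1; sign now -1; continue with (1085/9903)
flip (1085/9903) -> (9903/1085): both odd, 1085 mod 4 = 1, 9903 mod 4 = 3, so the flip contributes +1; sign now -1
(9903/1085): 9903 mod 1085 = 138, so (9903/1085) = (138/1085)
factor out 2^1: 138 = 2^1·69; with 1085 mod 8 = 5, (2/1085) = -1; sign now +1; continue with (69/1085)
flip (69/1085) -> (1085/69): both odd, 69 mod 4 = 1, 1085 mod 4 = 1, so the flip contributes +1; sign now +1
(1085/69): 1085 mod 69 = 50, so (1085/69) = (50/69)
factor out 2^1: 50 = 2^1·25; with 69 mod 8 = 5, (2/69) = -1; sign now -1; continue with (25/69)
flip (25/69) -> (69/25): both odd, 25 mod 4 = 1, 69 mod 4 = 1, so the flip contributes +1; sign now -1
(69/25): 69 mod 25 = 19, so (69/25) = (19/25)
flip (19/25) -> (25/19): both odd, 19 mod 4 = 3, 25 mod 4 = 1, so the flip contributes +1; sign now -1
(25/19): 25 mod 19 = 6, so (25/19) = (6/19)
factor out 2^1: 6 = 2^1·3; with 19 mod 8 = 3, (2/19) = -1; sign now +1; continue with (3/19)
flip (3/19) -> (19/3): both odd, 3 mod 4 = 3, 19 mod 4 = 3, so the flip contributes -1; sign now -1
(19/3): 19 mod 3 = 1, so (19/3) = (1/3)
reached (1/3) = 1, so the symbol is -1

-1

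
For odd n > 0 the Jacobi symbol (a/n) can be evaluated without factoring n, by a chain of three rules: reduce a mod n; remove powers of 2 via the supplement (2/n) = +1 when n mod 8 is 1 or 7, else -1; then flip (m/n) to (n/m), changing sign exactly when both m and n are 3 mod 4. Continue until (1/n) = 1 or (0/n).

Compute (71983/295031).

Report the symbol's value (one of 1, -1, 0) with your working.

flip (71983/295031) -> (295031/71983): both odd, 71983 mod 4 = 3, 295031 mod 4 = 3, so the flip contributes -1; sign now -1
(295031/71983): 295031 mod 71983 = 7099, so (295031/71983) = (7099/71983)
flip (7099/71983) -> (71983/7099): both odd, 7099 mod 4 = 3, 71983 mod 4 = 3, so the flip contributes -1; sign now +1
(71983/7099): 71983 mod 7099 = 993, so (71983/7099) = (993/7099)
flip (993/7099) -> (7099/993): both odd, 993 mod 4 = 1, 7099 mod 4 = 3, so the flip contributes +1; sign now +1
(7099/993): 7099 mod 993 = 148, so (7099/993) = (148/993)
factor out 2^2: 148 = 2^2·37; with 993 mod 8 = 1, (2/993) = +1; sign now +1; continue with (37/993)
flip (37/993) -> (993/37): both odd, 37 mod 4 = 1, 993 mod 4 = 1, so the flip contributes +1; sign now +1
(993/37): 993 mod 37 = 31, so (993/37) = (31/37)
flip (31/37) -> (37/31): both odd, 31 mod 4 = 3, 37 mod 4 = 1, so the flip contributes +1; sign now +1
(37/31): 37 mod 31 = 6, so (37/31) = (6/31)
factor out 2^1: 6 = 2^1·3; with 31 mod 8 = 7, (2/31) = +1; sign now +1; continue with (3/31)
flip (3/31) -> (31/3): both odd, 3 mod 4 = 3, 31 mod 4 = 3, so the flip contributes -1; sign now -1
(31/3): 31 mod 3 = 1, so (31/3) = (1/3)
reached (1/3) = 1, so the symbol is -1

-1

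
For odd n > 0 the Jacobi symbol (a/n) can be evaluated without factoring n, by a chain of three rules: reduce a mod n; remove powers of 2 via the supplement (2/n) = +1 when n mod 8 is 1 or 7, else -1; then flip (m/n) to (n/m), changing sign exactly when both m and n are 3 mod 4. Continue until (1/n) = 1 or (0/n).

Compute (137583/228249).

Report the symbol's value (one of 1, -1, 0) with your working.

reciprocity: (137583/228249) = +1·(228249/137583) since 137583 mod 4 = 3, 228249 mod 4 = 1; sign now +1
(228249/137583) = (90666/137583)   [reduce mod 137583]
90666 = 2^1·45333; (2/137583) = +1 since 137583 mod 8 = 7, so (90666/137583) = (+1)^1·(45333/137583); sign now +1
reciprocity: (45333/137583) = +1·(137583/45333) since 45333 mod 4 = 1, 137583 mod 4 = 3; sign now +1
(137583/45333) = (1584/45333)   [reduce mod 45333]
1584 = 2^4·99; (2/45333) = -1 since 45333 mod 8 = 5, so (1584/45333) = (-1)^4·(99/45333); sign now +1
reciprocity: (99/45333) = +1·(45333/99) since 99 mod 4 = 3, 45333 mod 4 = 1; sign now +1
(45333/99) = (90/99)   [reduce mod 99]
90 = 2^1·45; (2/99) = -1 since 99 mod 8 = 3, so (90/99) = (-1)^1·(45/99); sign now -1
reciprocity: (45/99) = +1·(99/45) since 45 mod 4 = 1, 99 mod 4 = 3; sign now -1
(99/45) = (9/45)   [reduce mod 45]
reciprocity: (9/45) = +1·(45/9) since 9 mod 4 = 1, 45 mod 4 = 1; sign now -1
(45/9) = (0/9)   [reduce mod 9]
(0/9) = 0   [gcd(a, n) > 1]; final value = 0

0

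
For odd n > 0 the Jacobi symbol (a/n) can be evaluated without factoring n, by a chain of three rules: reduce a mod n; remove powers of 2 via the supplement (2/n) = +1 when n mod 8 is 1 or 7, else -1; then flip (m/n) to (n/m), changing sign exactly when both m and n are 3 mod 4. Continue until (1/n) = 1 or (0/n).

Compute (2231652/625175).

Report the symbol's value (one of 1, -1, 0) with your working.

(2231652/625175): 2231652 mod 625175 = 356127, so (2231652/625175) = (356127/625175)
flip (356127/625175) -> (625175/356127): both odd, 356127 mod 4 = 3, 625175 mod 4 = 3, so the flip contributes -1; sign now -1
(625175/356127): 625175 mod 356127 = 269048, so (625175/356127) = (269048/356127)
factor out 2^3: 269048 = 2^3·33631; with 356127 mod 8 = 7, (2/356127) = +1; sign now -1; continue with (33631/356127)
flip (33631/356127) -> (356127/33631): both odd, 33631 mod 4 = 3, 356127 mod 4 = 3, so the flip contributes -1; sign now +1
(356127/33631): 356127 mod 33631 = 19817, so (356127/33631) = (19817/33631)
flip (19817/33631) -> (33631/19817): both odd, 19817 mod 4 = 1, 33631 mod 4 = 3, so the flip contributes +1; sign now +1
(33631/19817): 33631 mod 19817 = 13814, so (33631/19817) = (13814/19817)
factor out 2^1: 13814 = 2^1·6907; with 19817 mod 8 = 1, (2/19817) = +1; sign now +1; continue with (6907/19817)
flip (6907/19817) -> (19817/6907): both odd, 6907 mod 4 = 3, 19817 mod 4 = 1, so the flip contributes +1; sign now +1
(19817/6907): 19817 mod 6907 = 6003, so (19817/6907) = (6003/6907)
flip (6003/6907) -> (6907/6003): both odd, 6003 mod 4 = 3, 6907 mod 4 = 3, so the flip contributes -1; sign now -1
(6907/6003): 6907 mod 6003 = 904, so (6907/6003) = (904/6003)
factor out 2^3: 904 = 2^3·113; with 6003 mod 8 = 3, (2/6003) = -1; sign now +1; continue with (113/6003)
flip (113/6003) -> (6003/113): both odd, 113 mod 4 = 1, 6003 mod 4 = 3, so the flip contributes +1; sign now +1
(6003/113): 6003 mod 113 = 14, so (6003/113) = (14/113)
factor out 2^1: 14 = 2^1·7; with 113 mod 8 = 1, (2/113) = +1; sign now +1; continue with (7/113)
flip (7/113) -> (113/7): both odd, 7 mod 4 = 3, 113 mod 4 = 1, so the flip contributes +1; sign now +1
(113/7): 113 mod 7 = 1, so (113/7) = (1/7)
reached (1/7) = 1, so the symbol is +1

1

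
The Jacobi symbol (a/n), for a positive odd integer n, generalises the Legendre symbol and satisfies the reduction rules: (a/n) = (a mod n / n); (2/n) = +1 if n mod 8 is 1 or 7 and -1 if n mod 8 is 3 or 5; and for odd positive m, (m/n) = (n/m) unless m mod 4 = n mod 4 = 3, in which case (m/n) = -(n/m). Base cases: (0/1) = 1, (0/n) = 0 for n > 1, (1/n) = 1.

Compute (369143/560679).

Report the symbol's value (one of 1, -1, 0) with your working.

-1

reciprocity: (369143/560679) = -1·(560679/369143) since 369143 mod 4 = 3, 560679 mod 4 = 3; sign now -1
(560679/369143) = (191536/369143)   [reduce mod 369143]
191536 = 2^4·11971; (2/369143) = +1 since 369143 mod 8 = 7, so (191536/369143) = (+1)^4·(11971/369143); sign now -1
reciprocity: (11971/369143) = -1·(369143/11971) since 11971 mod 4 = 3, 369143 mod 4 = 3; sign now +1
(369143/11971) = (10013/11971)   [reduce mod 11971]
reciprocity: (10013/11971) = +1·(11971/10013) since 10013 mod 4 = 1, 11971 mod 4 = 3; sign now +1
(11971/10013) = (1958/10013)   [reduce mod 10013]
1958 = 2^1·979; (2/10013) = -1 since 10013 mod 8 = 5, so (1958/10013) = (-1)^1·(979/10013); sign now -1
reciprocity: (979/10013) = +1·(10013/979) since 979 mod 4 = 3, 10013 mod 4 = 1; sign now -1
(10013/979) = (223/979)   [reduce mod 979]
reciprocity: (223/979) = -1·(979/223) since 223 mod 4 = 3, 979 mod 4 = 3; sign now +1
(979/223) = (87/223)   [reduce mod 223]
reciprocity: (87/223) = -1·(223/87) since 87 mod 4 = 3, 223 mod 4 = 3; sign now -1
(223/87) = (49/87)   [reduce mod 87]
reciprocity: (49/87) = +1·(87/49) since 49 mod 4 = 1, 87 mod 4 = 3; sign now -1
(87/49) = (38/49)   [reduce mod 49]
38 = 2^1·19; (2/49) = +1 since 49 mod 8 = 1, so (38/49) = (+1)^1·(19/49); sign now -1
reciprocity: (19/49) = +1·(49/19) since 19 mod 4 = 3, 49 mod 4 = 1; sign now -1
(49/19) = (11/19)   [reduce mod 19]
reciprocity: (11/19) = -1·(19/11) since 11 mod 4 = 3, 19 mod 4 = 3; sign now +1
(19/11) = (8/11)   [reduce mod 11]
8 = 2^3·1; (2/11) = -1 since 11 mod 8 = 3, so (8/11) = (-1)^3·(1/11); sign now -1
(1/11) = 1; final value = sign = -1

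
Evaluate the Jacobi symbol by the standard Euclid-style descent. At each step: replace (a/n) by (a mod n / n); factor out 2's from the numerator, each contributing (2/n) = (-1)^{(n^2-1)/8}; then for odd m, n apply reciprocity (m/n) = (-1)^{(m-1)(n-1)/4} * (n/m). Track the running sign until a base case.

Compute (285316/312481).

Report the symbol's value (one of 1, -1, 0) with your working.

1

factor out 2^2: 285316 = 2^2·71329; with 312481 mod 8 = 1, (2/312481) = +1; sign now +1; continue with (71329/312481)
flip (71329/312481) -> (312481/71329): both odd, 71329 mod 4 = 1, 312481 mod 4 = 1, so the flip contributes +1; sign now +1
(312481/71329): 312481 mod 71329 = 27165, so (312481/71329) = (27165/71329)
flip (27165/71329) -> (71329/27165): both odd, 27165 mod 4 = 1, 71329 mod 4 = 1, so the flip contributes +1; sign now +1
(71329/27165): 71329 mod 27165 = 16999, so (71329/27165) = (16999/27165)
flip (16999/27165) -> (27165/16999): both odd, 16999 mod 4 = 3, 27165 mod 4 = 1, so the flip contributes +1; sign now +1
(27165/16999): 27165 mod 16999 = 10166, so (27165/16999) = (10166/16999)
factor out 2^1: 10166 = 2^1·5083; with 16999 mod 8 = 7, (2/16999) = +1; sign now +1; continue with (5083/16999)
flip (5083/16999) -> (16999/5083): both odd, 5083 mod 4 = 3, 16999 mod 4 = 3, so the flip contributes -1; sign now -1
(16999/5083): 16999 mod 5083 = 1750, so (16999/5083) = (1750/5083)
factor out 2^1: 1750 = 2^1·875; with 5083 mod 8 = 3, (2/5083) = -1; sign now +1; continue with (875/5083)
flip (875/5083) -> (5083/875): both odd, 875 mod 4 = 3, 5083 mod 4 = 3, so the flip contributes -1; sign now -1
(5083/875): 5083 mod 875 = 708, so (5083/875) = (708/875)
factor out 2^2: 708 = 2^2·177; with 875 mod 8 = 3, (2/875) = -1; sign now -1; continue with (177/875)
flip (177/875) -> (875/177): both odd, 177 mod 4 = 1, 875 mod 4 = 3, so the flip contributes +1; sign now -1
(875/177): 875 mod 177 = 167, so (875/177) = (167/177)
flip (167/177) -> (177/167): both odd, 167 mod 4 = 3, 177 mod 4 = 1, so the flip contributes +1; sign now -1
(177/167): 177 mod 167 = 10, so (177/167) = (10/167)
factor out 2^1: 10 = 2^1·5; with 167 mod 8 = 7, (2/167) = +1; sign now -1; continue with (5/167)
flip (5/167) -> (167/5): both odd, 5 mod 4 = 1, 167 mod 4 = 3, so the flip contributes +1; sign now -1
(167/5): 167 mod 5 = 2, so (167/5) = (2/5)
factor out 2^1: 2 = 2^1·1; with 5 mod 8 = 5, (2/5) = -1; sign now +1; continue with (1/5)
reached (1/5) = 1, so the symbol is +1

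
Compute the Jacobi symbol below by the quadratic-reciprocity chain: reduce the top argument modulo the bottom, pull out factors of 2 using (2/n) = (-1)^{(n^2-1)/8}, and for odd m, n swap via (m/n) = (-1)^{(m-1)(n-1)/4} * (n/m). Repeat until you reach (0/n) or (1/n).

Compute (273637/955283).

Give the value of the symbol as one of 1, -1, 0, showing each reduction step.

0

reciprocity: (273637/955283) = +1·(955283/273637) since 273637 mod 4 = 1, 955283 mod 4 = 3; sign now +1
(955283/273637) = (134372/273637)   [reduce mod 273637]
134372 = 2^2·33593; (2/273637) = -1 since 273637 mod 8 = 5, so (134372/273637) = (-1)^2·(33593/273637); sign now +1
reciprocity: (33593/273637) = +1·(273637/33593) since 33593 mod 4 = 1, 273637 mod 4 = 1; sign now +1
(273637/33593) = (4893/33593)   [reduce mod 33593]
reciprocity: (4893/33593) = +1·(33593/4893) since 4893 mod 4 = 1, 33593 mod 4 = 1; sign now +1
(33593/4893) = (4235/4893)   [reduce mod 4893]
reciprocity: (4235/4893) = +1·(4893/4235) since 4235 mod 4 = 3, 4893 mod 4 = 1; sign now +1
(4893/4235) = (658/4235)   [reduce mod 4235]
658 = 2^1·329; (2/4235) = -1 since 4235 mod 8 = 3, so (658/4235) = (-1)^1·(329/4235); sign now -1
reciprocity: (329/4235) = +1·(4235/329) since 329 mod 4 = 1, 4235 mod 4 = 3; sign now -1
(4235/329) = (287/329)   [reduce mod 329]
reciprocity: (287/329) = +1·(329/287) since 287 mod 4 = 3, 329 mod 4 = 1; sign now -1
(329/287) = (42/287)   [reduce mod 287]
42 = 2^1·21; (2/287) = +1 since 287 mod 8 = 7, so (42/287) = (+1)^1·(21/287); sign now -1
reciprocity: (21/287) = +1·(287/21) since 21 mod 4 = 1, 287 mod 4 = 3; sign now -1
(287/21) = (14/21)   [reduce mod 21]
14 = 2^1·7; (2/21) = -1 since 21 mod 8 = 5, so (14/21) = (-1)^1·(7/21); sign now +1
reciprocity: (7/21) = +1·(21/7) since 7 mod 4 = 3, 21 mod 4 = 1; sign now +1
(21/7) = (0/7)   [reduce mod 7]
(0/7) = 0   [gcd(a, n) > 1]; final value = 0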